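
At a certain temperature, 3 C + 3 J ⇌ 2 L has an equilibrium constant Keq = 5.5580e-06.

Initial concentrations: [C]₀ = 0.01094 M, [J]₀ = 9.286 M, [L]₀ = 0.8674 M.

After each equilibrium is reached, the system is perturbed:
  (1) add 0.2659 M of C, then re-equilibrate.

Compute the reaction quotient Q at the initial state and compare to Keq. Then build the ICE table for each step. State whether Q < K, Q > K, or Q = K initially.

Q₀ = 717.6 vs Keq = 5.5580e-06 ⇒ Q>K, reverse
Step 1:
                  C         J         L
  init      0.01094     9.286    0.8674
  Δ           1.152     1.152   -0.7677
  eq          1.163     10.44   0.09965
  solve Keq expr → x = -0.3839; check Q = 5.5580e-06
Then add 0.2659 M of C.
Step 2:
                  C         J         L
  init        1.428     10.44   0.09965
  Δ        -0.04364  -0.04364   0.02909
  eq          1.385     10.39    0.1287
  solve Keq expr → x = 0.01455; check Q = 5.5580e-06

Q₀ = 717.6; Q > K (proceeds reverse)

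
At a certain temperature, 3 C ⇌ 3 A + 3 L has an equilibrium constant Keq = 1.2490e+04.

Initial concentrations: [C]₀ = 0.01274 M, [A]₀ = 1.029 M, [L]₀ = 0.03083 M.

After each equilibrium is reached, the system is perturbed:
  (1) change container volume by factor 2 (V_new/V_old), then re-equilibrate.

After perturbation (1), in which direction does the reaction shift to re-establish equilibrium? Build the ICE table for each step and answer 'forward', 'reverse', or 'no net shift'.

Q₀ = 15.44 vs Keq = 1.2490e+04 ⇒ Q<K, forward
Step 1:
                  C         A         L
  init      0.01274     1.029   0.03083
  Δ        -0.01087   0.01087   0.01087
  eq       0.001869      1.04    0.0417
  solve Keq expr → x = 0.003624; check Q = 1.2490e+04
Then change container volume by factor 2 (V_new/V_old).
Step 2:
                  C         A         L
  init    9.3449e-04    0.5199   0.02085
  Δ       -4.5659e-04 4.5659e-04 4.5659e-04
  eq      4.7790e-04    0.5204   0.02131
  solve Keq expr → x = 1.5220e-04; check Q = 1.2490e+04

Direction: forward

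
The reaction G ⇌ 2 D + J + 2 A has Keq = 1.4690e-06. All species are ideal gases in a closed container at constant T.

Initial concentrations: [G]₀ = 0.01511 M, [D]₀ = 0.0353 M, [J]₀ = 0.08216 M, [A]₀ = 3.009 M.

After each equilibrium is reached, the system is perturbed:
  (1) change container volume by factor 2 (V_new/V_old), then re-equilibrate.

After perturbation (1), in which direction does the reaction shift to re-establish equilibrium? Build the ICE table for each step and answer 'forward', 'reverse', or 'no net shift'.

Q₀ = 0.06135 vs Keq = 1.4690e-06 ⇒ Q>K, reverse
Step 1:
                  G         D         J         A
  Initial   0.01511    0.0353   0.08216     3.009
  Change    0.01751  -0.03501  -0.01751  -0.03501
  Equil     0.03262 2.8946e-04   0.06465     2.974
  solve Keq expr → x = -0.01751; check Q = 1.4690e-06
Then change container volume by factor 2 (V_new/V_old).
Step 2:
                  G         D         J         A
  Initial   0.01631 1.4473e-04   0.03233     1.487
  Change  -2.1415e-04 4.2831e-04 2.1415e-04 4.2831e-04
  Equil     0.01609 5.7304e-04   0.03254     1.487
  solve Keq expr → x = 2.1415e-04; check Q = 1.4690e-06

Direction: forward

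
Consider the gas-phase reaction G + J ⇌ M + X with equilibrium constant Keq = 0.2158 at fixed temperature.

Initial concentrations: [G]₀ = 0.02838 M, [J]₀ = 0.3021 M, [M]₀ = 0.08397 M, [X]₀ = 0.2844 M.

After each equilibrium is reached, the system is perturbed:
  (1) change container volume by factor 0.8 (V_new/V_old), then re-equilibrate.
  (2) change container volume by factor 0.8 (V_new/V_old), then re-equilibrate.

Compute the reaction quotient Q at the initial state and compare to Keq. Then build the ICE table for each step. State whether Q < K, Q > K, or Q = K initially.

Q₀ = 2.785 vs Keq = 0.2158 ⇒ Q>K, reverse
Step 1:
                    G           J           M           X
  I           0.02838      0.3021     0.08397      0.2844
  C           0.05562     0.05562    -0.05562    -0.05562
  E             0.084      0.3577     0.02835      0.2288
  solve Keq expr → x = -0.05562; check Q = 0.2158
Then change container volume by factor 0.8 (V_new/V_old).
Step 2:
                    G           J           M           X
  I             0.105      0.4472     0.03543       0.286
  C                 0           0           0           0
  E             0.105      0.4472     0.03543       0.286
  solve Keq expr → x = 0; check Q = 0.2158
Then change container volume by factor 0.8 (V_new/V_old).
Step 3:
                    G           J           M           X
  I            0.1313      0.5589     0.04429      0.3575
  C                 0           0           0           0
  E            0.1313      0.5589     0.04429      0.3575
  solve Keq expr → x = 0; check Q = 0.2158

Q₀ = 2.785; Q > K (proceeds reverse)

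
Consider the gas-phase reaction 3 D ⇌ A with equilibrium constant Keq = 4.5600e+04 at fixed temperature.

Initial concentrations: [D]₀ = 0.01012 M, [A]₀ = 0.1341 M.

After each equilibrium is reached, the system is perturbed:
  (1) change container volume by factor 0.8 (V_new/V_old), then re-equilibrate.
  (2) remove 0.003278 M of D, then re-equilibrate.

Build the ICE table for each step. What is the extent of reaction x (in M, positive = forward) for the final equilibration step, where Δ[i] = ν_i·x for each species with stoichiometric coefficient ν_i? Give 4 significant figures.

Q₀ = 1.2939e+05 vs Keq = 4.5600e+04 ⇒ Q>K, reverse
Step 1:
                  D         A
  I         0.01012    0.1341
  C        0.004157 -0.001386
  E         0.01428    0.1327
  solve Keq expr → x = -0.001386; check Q = 4.5600e+04
Then change container volume by factor 0.8 (V_new/V_old).
Step 2:
                  D         A
  I         0.01785    0.1659
  C       -0.002442 8.1393e-04
  E         0.01541    0.1667
  solve Keq expr → x = 8.1393e-04; check Q = 4.5600e+04
Then remove 0.003278 M of D.
Step 3:
                  D         A
  I         0.01213    0.1667
  C        0.003245 -0.001082
  E         0.01537    0.1656
  solve Keq expr → x = -0.001082; check Q = 4.5600e+04

x = -0.001082 M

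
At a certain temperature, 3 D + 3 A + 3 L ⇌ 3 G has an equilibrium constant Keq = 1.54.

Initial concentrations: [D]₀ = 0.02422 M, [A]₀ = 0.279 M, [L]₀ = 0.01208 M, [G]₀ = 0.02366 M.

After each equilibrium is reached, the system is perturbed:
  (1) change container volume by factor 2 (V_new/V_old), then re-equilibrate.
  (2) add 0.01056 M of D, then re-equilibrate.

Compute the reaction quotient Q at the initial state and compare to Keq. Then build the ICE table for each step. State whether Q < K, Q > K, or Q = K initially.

Q₀ = 2.4351e+07; Q > K (proceeds reverse)

Q₀ = 2.4351e+07 vs Keq = 1.54 ⇒ Q>K, reverse
Step 1:
                   D          A          L          G
  I          0.02422      0.279    0.01208    0.02366
  C          0.02308    0.02308    0.02308   -0.02308
  E           0.0473     0.3021    0.03516 5.8014e-04
  solve Keq expr → x = -0.007693; check Q = 1.54
Then change container volume by factor 2 (V_new/V_old).
Step 2:
                   D          A          L          G
  I          0.02365      0.151    0.01758 2.9007e-04
  C       2.1589e-04 2.1589e-04 2.1589e-04 -2.1589e-04
  E          0.02387     0.1513     0.0178 7.4184e-05
  solve Keq expr → x = -7.1962e-05; check Q = 1.54
Then add 0.01056 M of D.
Step 3:
                   D          A          L          G
  I          0.03443     0.1513     0.0178 7.4184e-05
  C       -3.2505e-05 -3.2505e-05 -3.2505e-05 3.2505e-05
  E          0.03439     0.1512    0.01776 1.0669e-04
  solve Keq expr → x = 1.0835e-05; check Q = 1.54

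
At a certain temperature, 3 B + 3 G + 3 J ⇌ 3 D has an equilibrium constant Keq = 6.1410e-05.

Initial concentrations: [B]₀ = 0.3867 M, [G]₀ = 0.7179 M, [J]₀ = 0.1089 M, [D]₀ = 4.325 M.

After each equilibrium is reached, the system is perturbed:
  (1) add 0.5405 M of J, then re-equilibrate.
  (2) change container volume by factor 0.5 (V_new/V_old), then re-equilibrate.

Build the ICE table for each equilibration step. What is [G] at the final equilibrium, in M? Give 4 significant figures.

Q₀ = 2.9279e+06 vs Keq = 6.1410e-05 ⇒ Q>K, reverse
Step 1:
                    B           G           J           D
  I            0.3867      0.7179      0.1089       4.325
  C             2.906       2.906       2.906      -2.906
  E             3.293       3.624       3.015       1.419
  solve Keq expr → x = -0.9686; check Q = 6.1410e-05
Then add 0.5405 M of J.
Step 2:
                    B           G           J           D
  I             3.293       3.624       3.555       1.419
  C           -0.1061     -0.1061     -0.1061      0.1061
  E             3.186       3.518       3.449       1.525
  solve Keq expr → x = 0.03538; check Q = 6.1410e-05
Then change container volume by factor 0.5 (V_new/V_old).
Step 3:
                    B           G           J           D
  I             6.373       7.035       6.898       3.051
  C            -1.791      -1.791      -1.791       1.791
  E             4.582       5.244       5.107       4.842
  solve Keq expr → x = 0.597; check Q = 6.1410e-05

[G]_eq = 5.244 M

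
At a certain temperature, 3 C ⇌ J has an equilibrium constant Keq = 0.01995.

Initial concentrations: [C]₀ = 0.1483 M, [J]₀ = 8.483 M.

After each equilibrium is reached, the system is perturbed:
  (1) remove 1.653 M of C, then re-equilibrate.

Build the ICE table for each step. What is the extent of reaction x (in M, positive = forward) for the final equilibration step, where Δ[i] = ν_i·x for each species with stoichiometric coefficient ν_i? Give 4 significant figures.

Q₀ = 2601 vs Keq = 0.01995 ⇒ Q>K, reverse
Step 1:
                   C          J
  I           0.1483      8.483
  C            6.649     -2.216
  E            6.798      6.267
  solve Keq expr → x = -2.216; check Q = 0.01995
Then remove 1.653 M of C.
Step 2:
                   C          J
  I            5.145      6.267
  C            1.471    -0.4903
  E            6.616      5.776
  solve Keq expr → x = -0.4903; check Q = 0.01995

x = -0.4903 M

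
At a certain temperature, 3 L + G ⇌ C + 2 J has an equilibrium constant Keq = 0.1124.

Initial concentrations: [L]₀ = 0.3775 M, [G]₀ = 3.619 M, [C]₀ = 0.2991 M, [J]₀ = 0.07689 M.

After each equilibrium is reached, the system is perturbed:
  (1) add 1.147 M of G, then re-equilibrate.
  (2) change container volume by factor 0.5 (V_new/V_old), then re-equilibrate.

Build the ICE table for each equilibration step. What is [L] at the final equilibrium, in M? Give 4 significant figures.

Q₀ = 0.009083 vs Keq = 0.1124 ⇒ Q<K, forward
Step 1:
                  L         G         C         J
  Initial    0.3775     3.619    0.2991   0.07689
  Change    -0.1108  -0.03693   0.03693   0.07387
  Equil      0.2667     3.582     0.336    0.1508
  solve Keq expr → x = 0.03693; check Q = 0.1124
Then add 1.147 M of G.
Step 2:
                  L         G         C         J
  Initial    0.2667     4.729     0.336    0.1508
  Change   -0.01311  -0.00437   0.00437   0.00874
  Equil      0.2536     4.725    0.3404    0.1595
  solve Keq expr → x = 0.00437; check Q = 0.1124
Then change container volume by factor 0.5 (V_new/V_old).
Step 3:
                  L         G         C         J
  Initial    0.5072     9.449    0.6808     0.319
  Change   -0.06439  -0.02146   0.02146   0.04293
  Equil      0.4428     9.428    0.7023    0.3619
  solve Keq expr → x = 0.02146; check Q = 0.1124

[L]_eq = 0.4428 M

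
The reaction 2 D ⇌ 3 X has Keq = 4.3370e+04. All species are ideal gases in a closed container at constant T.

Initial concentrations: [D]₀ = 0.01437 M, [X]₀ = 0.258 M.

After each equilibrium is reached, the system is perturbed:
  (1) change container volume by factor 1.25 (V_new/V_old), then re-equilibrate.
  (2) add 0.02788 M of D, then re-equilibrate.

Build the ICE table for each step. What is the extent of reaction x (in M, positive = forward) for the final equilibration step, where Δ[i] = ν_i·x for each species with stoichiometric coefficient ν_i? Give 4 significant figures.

Q₀ = 83.17 vs Keq = 4.3370e+04 ⇒ Q<K, forward
Step 1:
                   D          X
  Initial    0.01437      0.258
  Change    -0.01366     0.0205
  Equil   7.0572e-04     0.2785
  solve Keq expr → x = 0.006832; check Q = 4.3370e+04
Then change container volume by factor 1.25 (V_new/V_old).
Step 2:
                   D          X
  Initial 5.6458e-04     0.2228
  Change  -5.9302e-05 8.8953e-05
  Equil   5.0528e-04     0.2229
  solve Keq expr → x = 2.9651e-05; check Q = 4.3370e+04
Then add 0.02788 M of D.
Step 3:
                   D          X
  Initial    0.02839     0.2229
  Change    -0.02773     0.0416
  Equil   6.5314e-04     0.2645
  solve Keq expr → x = 0.01387; check Q = 4.3370e+04

x = 0.01387 M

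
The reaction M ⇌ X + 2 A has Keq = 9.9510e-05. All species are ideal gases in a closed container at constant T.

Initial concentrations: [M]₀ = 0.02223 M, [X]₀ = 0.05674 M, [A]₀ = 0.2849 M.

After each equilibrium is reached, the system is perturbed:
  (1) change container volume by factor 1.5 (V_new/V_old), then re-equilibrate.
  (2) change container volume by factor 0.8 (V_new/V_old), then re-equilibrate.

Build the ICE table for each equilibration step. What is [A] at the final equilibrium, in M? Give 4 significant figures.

[A]_eq = 0.1435 M

Q₀ = 0.2072 vs Keq = 9.9510e-05 ⇒ Q>K, reverse
Step 1:
                    M           X           A
  Initial     0.02223     0.05674      0.2849
  Change      0.05648    -0.05648      -0.113
  Equil       0.07871  2.6489e-04      0.1719
  solve Keq expr → x = -0.05648; check Q = 9.9510e-05
Then change container volume by factor 1.5 (V_new/V_old).
Step 2:
                    M           X           A
  Initial     0.05247  1.7659e-04      0.1146
  Change  -2.1614e-04  2.1614e-04  4.3228e-04
  Equil       0.05225  3.9273e-04      0.1151
  solve Keq expr → x = 2.1614e-04; check Q = 9.9510e-05
Then change container volume by factor 0.8 (V_new/V_old).
Step 3:
                    M           X           A
  Initial     0.06532  4.9091e-04      0.1438
  Change   1.7436e-04 -1.7436e-04 -3.4871e-04
  Equil       0.06549  3.1656e-04      0.1435
  solve Keq expr → x = -1.7436e-04; check Q = 9.9510e-05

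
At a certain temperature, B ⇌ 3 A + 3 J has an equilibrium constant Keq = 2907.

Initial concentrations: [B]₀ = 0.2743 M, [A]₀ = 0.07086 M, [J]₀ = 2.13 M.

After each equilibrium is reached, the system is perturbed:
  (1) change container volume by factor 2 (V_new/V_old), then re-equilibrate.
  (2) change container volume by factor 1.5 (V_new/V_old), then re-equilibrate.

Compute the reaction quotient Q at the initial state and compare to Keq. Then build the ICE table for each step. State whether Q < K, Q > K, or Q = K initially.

Q₀ = 0.01253; Q < K (proceeds forward)

Q₀ = 0.01253 vs Keq = 2907 ⇒ Q<K, forward
Step 1:
                    B           A           J
  Initial      0.2743     0.07086        2.13
  Change      -0.2684      0.8053      0.8053
  Equil      0.005853      0.8762       2.935
  solve Keq expr → x = 0.2684; check Q = 2907
Then change container volume by factor 2 (V_new/V_old).
Step 2:
                    B           A           J
  Initial    0.002926      0.4381       1.468
  Change    -0.002828    0.008483    0.008483
  Equil    9.8551e-05      0.4466       1.476
  solve Keq expr → x = 0.002828; check Q = 2907
Then change container volume by factor 1.5 (V_new/V_old).
Step 3:
                    B           A           J
  Initial  6.5701e-05      0.2977      0.9841
  Change  -5.7029e-05  1.7109e-04  1.7109e-04
  Equil    8.6714e-06      0.2979      0.9843
  solve Keq expr → x = 5.7029e-05; check Q = 2907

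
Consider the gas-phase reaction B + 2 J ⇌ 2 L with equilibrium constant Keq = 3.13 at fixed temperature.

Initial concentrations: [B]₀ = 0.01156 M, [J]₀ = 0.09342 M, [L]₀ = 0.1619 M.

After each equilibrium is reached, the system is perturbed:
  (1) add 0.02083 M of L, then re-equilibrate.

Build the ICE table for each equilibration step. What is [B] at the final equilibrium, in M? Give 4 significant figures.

Q₀ = 259.8 vs Keq = 3.13 ⇒ Q>K, reverse
Step 1:
                    B           J           L
  Initial     0.01156     0.09342      0.1619
  Change       0.0435       0.087      -0.087
  Equil       0.05506      0.1804      0.0749
  solve Keq expr → x = -0.0435; check Q = 3.13
Then add 0.02083 M of L.
Step 2:
                    B           J           L
  Initial     0.05506      0.1804     0.09573
  Change      0.00589     0.01178    -0.01178
  Equil       0.06095      0.1922     0.08395
  solve Keq expr → x = -0.00589; check Q = 3.13

[B]_eq = 0.06095 M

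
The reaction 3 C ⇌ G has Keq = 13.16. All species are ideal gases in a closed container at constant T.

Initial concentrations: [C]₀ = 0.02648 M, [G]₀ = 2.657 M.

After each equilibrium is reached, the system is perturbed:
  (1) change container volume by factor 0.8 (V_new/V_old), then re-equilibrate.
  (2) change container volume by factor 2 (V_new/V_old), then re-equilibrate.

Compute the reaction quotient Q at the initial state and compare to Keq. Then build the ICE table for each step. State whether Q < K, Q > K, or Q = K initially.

Q₀ = 1.4310e+05; Q > K (proceeds reverse)

Q₀ = 1.4310e+05 vs Keq = 13.16 ⇒ Q>K, reverse
Step 1:
                   C          G
  Initial    0.02648      2.657
  Change      0.5464    -0.1821
  Equil       0.5729      2.475
  solve Keq expr → x = -0.1821; check Q = 13.16
Then change container volume by factor 0.8 (V_new/V_old).
Step 2:
                   C          G
  Initial     0.7162      3.094
  Change    -0.09685    0.03228
  Equil       0.6193      3.126
  solve Keq expr → x = 0.03228; check Q = 13.16
Then change container volume by factor 2 (V_new/V_old).
Step 3:
                   C          G
  Initial     0.3097      1.563
  Change      0.1757   -0.05856
  Equil       0.4853      1.504
  solve Keq expr → x = -0.05856; check Q = 13.16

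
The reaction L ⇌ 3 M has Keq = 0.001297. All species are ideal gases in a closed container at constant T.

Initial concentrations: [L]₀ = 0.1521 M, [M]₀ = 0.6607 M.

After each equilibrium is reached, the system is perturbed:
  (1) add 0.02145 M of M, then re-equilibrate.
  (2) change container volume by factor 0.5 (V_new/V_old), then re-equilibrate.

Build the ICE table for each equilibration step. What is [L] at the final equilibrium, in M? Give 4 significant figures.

[L]_eq = 0.7263 M

Q₀ = 1.896 vs Keq = 0.001297 ⇒ Q>K, reverse
Step 1:
                  L         M
  Initial    0.1521    0.6607
  Change     0.1947   -0.5841
  Equil      0.3468   0.07662
  solve Keq expr → x = -0.1947; check Q = 0.001297
Then add 0.02145 M of M.
Step 2:
                  L         M
  Initial    0.3468   0.09807
  Change    0.00698  -0.02094
  Equil      0.3538   0.07713
  solve Keq expr → x = -0.00698; check Q = 0.001297
Then change container volume by factor 0.5 (V_new/V_old).
Step 3:
                  L         M
  Initial    0.7075    0.1543
  Change    0.01874  -0.05623
  Equil      0.7263   0.09803
  solve Keq expr → x = -0.01874; check Q = 0.001297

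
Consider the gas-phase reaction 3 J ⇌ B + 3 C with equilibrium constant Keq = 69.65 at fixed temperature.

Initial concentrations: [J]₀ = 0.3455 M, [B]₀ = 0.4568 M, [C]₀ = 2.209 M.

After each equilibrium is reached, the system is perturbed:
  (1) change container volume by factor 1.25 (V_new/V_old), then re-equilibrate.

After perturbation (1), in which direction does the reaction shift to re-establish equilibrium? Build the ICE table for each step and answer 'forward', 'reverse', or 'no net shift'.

Direction: forward

Q₀ = 119.4 vs Keq = 69.65 ⇒ Q>K, reverse
Step 1:
                   J          B          C
  I           0.3455     0.4568      2.209
  C          0.05284   -0.01761   -0.05284
  E           0.3983     0.4392      2.156
  solve Keq expr → x = -0.01761; check Q = 69.65
Then change container volume by factor 1.25 (V_new/V_old).
Step 2:
                   J          B          C
  I           0.3187     0.3513      1.725
  C         -0.01805   0.006017    0.01805
  E           0.3006     0.3574      1.743
  solve Keq expr → x = 0.006017; check Q = 69.65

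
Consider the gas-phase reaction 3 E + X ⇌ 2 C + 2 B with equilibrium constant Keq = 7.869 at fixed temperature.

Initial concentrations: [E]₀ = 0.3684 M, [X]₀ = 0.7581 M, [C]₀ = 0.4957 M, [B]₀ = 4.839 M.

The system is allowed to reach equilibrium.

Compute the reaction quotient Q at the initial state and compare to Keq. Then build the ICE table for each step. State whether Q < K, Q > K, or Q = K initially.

Q₀ = 151.8 vs Keq = 7.869 ⇒ Q>K, reverse
Step 1:
                  E         X         C         B
  Initial    0.3684    0.7581    0.4957     4.839
  Change     0.2928   0.09762   -0.1952   -0.1952
  Equil      0.6612    0.8557    0.3005     4.644
  solve Keq expr → x = -0.09762; check Q = 7.869

Q₀ = 151.8; Q > K (proceeds reverse)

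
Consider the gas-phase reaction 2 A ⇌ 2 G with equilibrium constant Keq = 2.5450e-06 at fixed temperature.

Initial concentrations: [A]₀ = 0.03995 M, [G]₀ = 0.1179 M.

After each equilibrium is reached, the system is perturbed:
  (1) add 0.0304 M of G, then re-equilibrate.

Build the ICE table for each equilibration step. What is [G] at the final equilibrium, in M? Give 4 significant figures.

[G]_eq = 2.9984e-04 M

Q₀ = 8.71 vs Keq = 2.5450e-06 ⇒ Q>K, reverse
Step 1:
                  A         G
  init      0.03995    0.1179
  Δ          0.1176   -0.1176
  eq         0.1576 2.5142e-04
  solve Keq expr → x = -0.05882; check Q = 2.5450e-06
Then add 0.0304 M of G.
Step 2:
                  A         G
  init       0.1576   0.03065
  Δ         0.03035  -0.03035
  eq          0.188 2.9984e-04
  solve Keq expr → x = -0.01518; check Q = 2.5450e-06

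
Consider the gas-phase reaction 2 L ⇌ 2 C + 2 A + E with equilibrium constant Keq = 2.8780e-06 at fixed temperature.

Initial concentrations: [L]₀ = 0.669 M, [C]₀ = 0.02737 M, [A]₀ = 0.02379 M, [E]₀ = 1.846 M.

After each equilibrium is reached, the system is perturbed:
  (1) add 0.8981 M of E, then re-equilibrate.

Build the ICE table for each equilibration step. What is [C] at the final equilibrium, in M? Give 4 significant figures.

Q₀ = 1.7487e-06 vs Keq = 2.8780e-06 ⇒ Q<K, forward
Step 1:
                  L         C         A         E
  Initial     0.669   0.02737   0.02379     1.846
  Change    -0.0033    0.0033    0.0033   0.00165
  Equil      0.6657   0.03067   0.02709     1.848
  solve Keq expr → x = 0.00165; check Q = 2.8780e-06
Then add 0.8981 M of E.
Step 2:
                  L         C         A         E
  Initial    0.6657   0.03067   0.02709     2.746
  Change   0.002657 -0.002657 -0.002657 -0.001328
  Equil      0.6684   0.02801   0.02443     2.744
  solve Keq expr → x = -0.001328; check Q = 2.8780e-06

[C]_eq = 0.02801 M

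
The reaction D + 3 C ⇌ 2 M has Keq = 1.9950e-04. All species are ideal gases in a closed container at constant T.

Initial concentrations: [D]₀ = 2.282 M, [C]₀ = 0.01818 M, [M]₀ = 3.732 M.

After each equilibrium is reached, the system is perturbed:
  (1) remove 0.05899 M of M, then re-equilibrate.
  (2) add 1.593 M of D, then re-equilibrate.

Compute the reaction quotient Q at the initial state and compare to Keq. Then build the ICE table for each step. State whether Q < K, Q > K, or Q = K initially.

Q₀ = 1.0157e+06; Q > K (proceeds reverse)

Q₀ = 1.0157e+06 vs Keq = 1.9950e-04 ⇒ Q>K, reverse
Step 1:
                   D          C          M
  init         2.282    0.01818      3.732
  Δ            1.702      5.107     -3.405
  eq           3.984      5.125     0.3272
  solve Keq expr → x = -1.702; check Q = 1.9950e-04
Then remove 0.05899 M of M.
Step 2:
                   D          C          M
  init         3.984      5.125     0.2682
  Δ         -0.02536   -0.07607    0.05071
  eq           3.959      5.049     0.3189
  solve Keq expr → x = 0.02536; check Q = 1.9950e-04
Then add 1.593 M of D.
Step 3:
                   D          C          M
  init         5.552      5.049     0.3189
  Δ          -0.0248    -0.0744     0.0496
  eq           5.527      4.975     0.3685
  solve Keq expr → x = 0.0248; check Q = 1.9950e-04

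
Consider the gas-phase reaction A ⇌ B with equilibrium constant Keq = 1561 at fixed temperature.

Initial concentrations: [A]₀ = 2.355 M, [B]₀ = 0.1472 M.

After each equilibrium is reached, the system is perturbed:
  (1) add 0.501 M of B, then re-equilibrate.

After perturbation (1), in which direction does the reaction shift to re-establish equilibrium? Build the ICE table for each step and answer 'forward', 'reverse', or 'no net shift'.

Q₀ = 0.06251 vs Keq = 1561 ⇒ Q<K, forward
Step 1:
                    A           B
  I             2.355      0.1472
  C            -2.353       2.353
  E          0.001602       2.501
  solve Keq expr → x = 2.353; check Q = 1561
Then add 0.501 M of B.
Step 2:
                    A           B
  I          0.001602       3.002
  C        3.2074e-04 -3.2074e-04
  E          0.001923       3.001
  solve Keq expr → x = -3.2074e-04; check Q = 1561

Direction: reverse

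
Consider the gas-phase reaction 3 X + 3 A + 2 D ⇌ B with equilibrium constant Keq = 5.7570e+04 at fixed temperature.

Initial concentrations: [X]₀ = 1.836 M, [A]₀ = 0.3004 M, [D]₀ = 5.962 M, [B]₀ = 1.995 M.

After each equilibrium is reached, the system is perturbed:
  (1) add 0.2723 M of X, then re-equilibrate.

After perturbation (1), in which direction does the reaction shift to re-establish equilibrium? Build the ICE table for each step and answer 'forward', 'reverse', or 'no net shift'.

Direction: forward

Q₀ = 0.3345 vs Keq = 5.7570e+04 ⇒ Q<K, forward
Step 1:
                  X         A         D         B
  init        1.836    0.3004     5.962     1.995
  Δ         -0.2937   -0.2937   -0.1958   0.09791
  eq          1.542   0.00668     5.766     2.093
  solve Keq expr → x = 0.09791; check Q = 5.7570e+04
Then add 0.2723 M of X.
Step 2:
                  X         A         D         B
  init        1.815   0.00668     5.766     2.093
  Δ       -9.9852e-04 -9.9852e-04 -6.6568e-04 3.3284e-04
  eq          1.814  0.005681     5.766     2.093
  solve Keq expr → x = 3.3284e-04; check Q = 5.7570e+04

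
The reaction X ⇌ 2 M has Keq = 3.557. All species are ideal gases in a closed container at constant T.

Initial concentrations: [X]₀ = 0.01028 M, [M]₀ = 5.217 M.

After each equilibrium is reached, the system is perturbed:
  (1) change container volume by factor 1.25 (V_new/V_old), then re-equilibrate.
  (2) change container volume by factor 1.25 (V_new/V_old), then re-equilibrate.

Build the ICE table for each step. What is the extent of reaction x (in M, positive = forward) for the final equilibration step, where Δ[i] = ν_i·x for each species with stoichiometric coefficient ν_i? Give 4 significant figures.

x = 0.06193 M

Q₀ = 2648 vs Keq = 3.557 ⇒ Q>K, reverse
Step 1:
                   X          M
  Initial    0.01028      5.217
  Change       1.464     -2.927
  Equil        1.474       2.29
  solve Keq expr → x = -1.464; check Q = 3.557
Then change container volume by factor 1.25 (V_new/V_old).
Step 2:
                   X          M
  Initial      1.179      1.832
  Change      -0.075       0.15
  Equil        1.104      1.982
  solve Keq expr → x = 0.075; check Q = 3.557
Then change container volume by factor 1.25 (V_new/V_old).
Step 3:
                   X          M
  Initial     0.8833      1.585
  Change    -0.06193     0.1239
  Equil       0.8214      1.709
  solve Keq expr → x = 0.06193; check Q = 3.557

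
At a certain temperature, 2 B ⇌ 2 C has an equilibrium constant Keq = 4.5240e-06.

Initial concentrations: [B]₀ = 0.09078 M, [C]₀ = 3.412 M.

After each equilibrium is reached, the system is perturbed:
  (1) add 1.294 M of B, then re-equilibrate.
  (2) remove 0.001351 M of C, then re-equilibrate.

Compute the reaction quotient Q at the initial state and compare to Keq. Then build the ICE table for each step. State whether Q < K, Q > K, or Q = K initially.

Q₀ = 1413; Q > K (proceeds reverse)

Q₀ = 1413 vs Keq = 4.5240e-06 ⇒ Q>K, reverse
Step 1:
                  B         C
  Initial   0.09078     3.412
  Change      3.405    -3.405
  Equil       3.495  0.007434
  solve Keq expr → x = -1.702; check Q = 4.5240e-06
Then add 1.294 M of B.
Step 2:
                  B         C
  Initial     4.789  0.007434
  Change  -0.002746  0.002746
  Equil       4.787   0.01018
  solve Keq expr → x = 0.001373; check Q = 4.5240e-06
Then remove 0.001351 M of C.
Step 3:
                  B         C
  Initial     4.787   0.00883
  Change  -0.001348  0.001348
  Equil       4.785   0.01018
  solve Keq expr → x = 6.7407e-04; check Q = 4.5240e-06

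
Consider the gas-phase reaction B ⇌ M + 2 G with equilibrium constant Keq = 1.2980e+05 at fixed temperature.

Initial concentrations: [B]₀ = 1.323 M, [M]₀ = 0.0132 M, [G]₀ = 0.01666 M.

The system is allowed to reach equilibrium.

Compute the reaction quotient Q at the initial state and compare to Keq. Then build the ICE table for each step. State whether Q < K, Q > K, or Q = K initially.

Q₀ = 2.7693e-06 vs Keq = 1.2980e+05 ⇒ Q<K, forward
Step 1:
                    B           M           G
  init          1.323      0.0132     0.01666
  Δ            -1.323       1.323       2.646
  eq       7.2972e-05       1.336       2.663
  solve Keq expr → x = 1.323; check Q = 1.2980e+05

Q₀ = 2.7693e-06; Q < K (proceeds forward)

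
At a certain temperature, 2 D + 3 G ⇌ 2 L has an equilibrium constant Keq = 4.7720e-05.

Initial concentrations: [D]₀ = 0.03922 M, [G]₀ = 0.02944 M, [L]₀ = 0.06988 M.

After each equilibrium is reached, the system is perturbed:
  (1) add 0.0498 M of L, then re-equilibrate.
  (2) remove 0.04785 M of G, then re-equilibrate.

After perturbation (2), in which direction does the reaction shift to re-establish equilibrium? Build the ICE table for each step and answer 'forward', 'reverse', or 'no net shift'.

Q₀ = 1.2442e+05 vs Keq = 4.7720e-05 ⇒ Q>K, reverse
Step 1:
                   D          G          L
  init       0.03922    0.02944    0.06988
  Δ          0.06984     0.1048   -0.06984
  eq          0.1091     0.1342 3.7041e-05
  solve Keq expr → x = -0.03492; check Q = 4.7720e-05
Then add 0.0498 M of L.
Step 2:
                   D          G          L
  init        0.1091     0.1342    0.04984
  Δ          0.04973     0.0746   -0.04973
  eq          0.1588     0.2088 1.0466e-04
  solve Keq expr → x = -0.02487; check Q = 4.7720e-05
Then remove 0.04785 M of G.
Step 3:
                   D          G          L
  init        0.1588      0.161 1.0466e-04
  Δ       3.3781e-05 5.0672e-05 -3.3781e-05
  eq          0.1588      0.161 7.0882e-05
  solve Keq expr → x = -1.6891e-05; check Q = 4.7720e-05

Direction: reverse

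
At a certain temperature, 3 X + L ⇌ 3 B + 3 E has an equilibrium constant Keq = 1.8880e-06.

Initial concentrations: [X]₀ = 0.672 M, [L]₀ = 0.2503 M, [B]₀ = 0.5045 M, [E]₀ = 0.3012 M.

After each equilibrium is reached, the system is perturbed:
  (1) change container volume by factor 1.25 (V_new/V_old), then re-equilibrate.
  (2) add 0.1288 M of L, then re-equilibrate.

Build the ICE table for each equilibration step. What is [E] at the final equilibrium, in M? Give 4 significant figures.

[E]_eq = 0.03434 M

Q₀ = 0.04619 vs Keq = 1.8880e-06 ⇒ Q>K, reverse
Step 1:
                   X          L          B          E
  Initial      0.672     0.2503     0.5045     0.3012
  Change      0.2671    0.08903    -0.2671    -0.2671
  Equil       0.9391     0.3393     0.2374     0.0341
  solve Keq expr → x = -0.08903; check Q = 1.8880e-06
Then change container volume by factor 1.25 (V_new/V_old).
Step 2:
                   X          L          B          E
  Initial     0.7513     0.2715     0.1899    0.02728
  Change   -0.003594  -0.001198   0.003594   0.003594
  Equil       0.7477     0.2703     0.1935    0.03087
  solve Keq expr → x = 0.001198; check Q = 1.8880e-06
Then add 0.1288 M of L.
Step 3:
                   X          L          B          E
  Initial     0.7477     0.3991     0.1935    0.03087
  Change    -0.00347  -0.001157    0.00347    0.00347
  Equil       0.7442     0.3979      0.197    0.03434
  solve Keq expr → x = 0.001157; check Q = 1.8880e-06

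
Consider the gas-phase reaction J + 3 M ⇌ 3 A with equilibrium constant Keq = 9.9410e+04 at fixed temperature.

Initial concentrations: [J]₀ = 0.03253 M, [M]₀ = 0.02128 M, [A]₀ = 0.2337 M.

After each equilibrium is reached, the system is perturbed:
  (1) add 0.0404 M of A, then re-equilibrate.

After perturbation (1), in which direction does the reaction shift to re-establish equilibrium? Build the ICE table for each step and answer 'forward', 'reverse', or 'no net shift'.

Direction: reverse

Q₀ = 4.0717e+04 vs Keq = 9.9410e+04 ⇒ Q<K, forward
Step 1:
                   J          M          A
  init       0.03253    0.02128     0.2337
  Δ        -0.001623   -0.00487    0.00487
  eq         0.03091    0.01641     0.2386
  solve Keq expr → x = 0.001623; check Q = 9.9410e+04
Then add 0.0404 M of A.
Step 2:
                   J          M          A
  init       0.03091    0.01641      0.279
  Δ       8.1544e-04   0.002446  -0.002446
  eq         0.03172    0.01886     0.2765
  solve Keq expr → x = -8.1544e-04; check Q = 9.9410e+04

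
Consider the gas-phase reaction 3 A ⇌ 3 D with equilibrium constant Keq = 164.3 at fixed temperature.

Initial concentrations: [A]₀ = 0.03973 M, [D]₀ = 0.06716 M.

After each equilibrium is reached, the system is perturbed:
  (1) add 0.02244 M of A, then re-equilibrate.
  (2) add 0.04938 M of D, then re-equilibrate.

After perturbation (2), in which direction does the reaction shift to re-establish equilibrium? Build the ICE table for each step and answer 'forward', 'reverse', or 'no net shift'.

Direction: reverse

Q₀ = 4.83 vs Keq = 164.3 ⇒ Q<K, forward
Step 1:
                   A          D
  init       0.03973    0.06716
  Δ         -0.02323    0.02323
  eq          0.0165    0.09039
  solve Keq expr → x = 0.007742; check Q = 164.3
Then add 0.02244 M of A.
Step 2:
                   A          D
  init       0.03894    0.09039
  Δ         -0.01898    0.01898
  eq         0.01997     0.1094
  solve Keq expr → x = 0.006325; check Q = 164.3
Then add 0.04938 M of D.
Step 3:
                   A          D
  init       0.01997     0.1587
  Δ         0.007624  -0.007624
  eq         0.02759     0.1511
  solve Keq expr → x = -0.002541; check Q = 164.3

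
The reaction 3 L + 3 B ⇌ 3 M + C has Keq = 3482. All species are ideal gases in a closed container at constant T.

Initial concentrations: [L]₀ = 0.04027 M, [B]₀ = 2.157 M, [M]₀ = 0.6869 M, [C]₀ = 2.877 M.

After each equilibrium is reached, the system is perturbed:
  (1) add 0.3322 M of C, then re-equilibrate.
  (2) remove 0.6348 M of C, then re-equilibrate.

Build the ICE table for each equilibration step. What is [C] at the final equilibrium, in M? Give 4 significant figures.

[C]_eq = 2.578 M

Q₀ = 1423 vs Keq = 3482 ⇒ Q<K, forward
Step 1:
                  L         B         M         C
  Initial   0.04027     2.157    0.6869     2.877
  Change  -0.009811 -0.009811  0.009811   0.00327
  Equil     0.03046     2.147    0.6967      2.88
  solve Keq expr → x = 0.00327; check Q = 3482
Then add 0.3322 M of C.
Step 2:
                  L         B         M         C
  Initial   0.03046     2.147    0.6967     3.212
  Change   0.001064  0.001064 -0.001064 -3.5456e-04
  Equil     0.03152     2.148    0.6956     3.212
  solve Keq expr → x = -3.5456e-04; check Q = 3482
Then remove 0.6348 M of C.
Step 3:
                  L         B         M         C
  Initial   0.03152     2.148    0.6956     2.577
  Change   -0.00211  -0.00211   0.00211 7.0343e-04
  Equil     0.02941     2.146    0.6978     2.578
  solve Keq expr → x = 7.0343e-04; check Q = 3482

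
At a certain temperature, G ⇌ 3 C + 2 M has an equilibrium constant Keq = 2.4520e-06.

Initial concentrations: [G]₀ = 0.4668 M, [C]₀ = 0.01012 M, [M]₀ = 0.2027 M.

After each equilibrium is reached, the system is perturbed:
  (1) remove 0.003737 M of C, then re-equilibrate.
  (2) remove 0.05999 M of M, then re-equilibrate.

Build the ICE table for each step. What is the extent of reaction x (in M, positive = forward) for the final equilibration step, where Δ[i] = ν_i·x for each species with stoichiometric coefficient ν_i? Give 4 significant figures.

x = 0.002077 M

Q₀ = 9.1226e-08 vs Keq = 2.4520e-06 ⇒ Q<K, forward
Step 1:
                  G         C         M
  I          0.4668   0.01012    0.2027
  C        -0.00629   0.01887   0.01258
  E          0.4605   0.02899    0.2153
  solve Keq expr → x = 0.00629; check Q = 2.4520e-06
Then remove 0.003737 M of C.
Step 2:
                  G         C         M
  I          0.4605   0.02525    0.2153
  C       -0.001168  0.003505  0.002337
  E          0.4593   0.02876    0.2176
  solve Keq expr → x = 0.001168; check Q = 2.4520e-06
Then remove 0.05999 M of M.
Step 3:
                  G         C         M
  I          0.4593   0.02876    0.1576
  C       -0.002077  0.006232  0.004155
  E          0.4573   0.03499    0.1618
  solve Keq expr → x = 0.002077; check Q = 2.4520e-06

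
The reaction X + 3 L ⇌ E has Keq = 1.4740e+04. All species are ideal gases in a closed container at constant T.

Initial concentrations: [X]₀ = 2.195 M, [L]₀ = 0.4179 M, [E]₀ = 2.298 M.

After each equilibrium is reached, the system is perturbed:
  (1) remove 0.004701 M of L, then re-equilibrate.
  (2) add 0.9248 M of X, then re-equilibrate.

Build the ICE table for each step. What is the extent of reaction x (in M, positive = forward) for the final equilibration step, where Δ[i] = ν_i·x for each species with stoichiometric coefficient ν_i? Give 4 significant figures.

x = 0.001653 M

Q₀ = 14.34 vs Keq = 1.4740e+04 ⇒ Q<K, forward
Step 1:
                    X           L           E
  I             2.195      0.4179       2.298
  C            -0.125     -0.3749       0.125
  E              2.07     0.04298       2.423
  solve Keq expr → x = 0.125; check Q = 1.4740e+04
Then remove 0.004701 M of L.
Step 2:
                    X           L           E
  I              2.07     0.03828       2.423
  C           0.00156    0.004681    -0.00156
  E             2.072     0.04296       2.421
  solve Keq expr → x = -0.00156; check Q = 1.4740e+04
Then add 0.9248 M of X.
Step 3:
                    X           L           E
  I             2.996     0.04296       2.421
  C         -0.001653   -0.004958    0.001653
  E             2.995       0.038       2.423
  solve Keq expr → x = 0.001653; check Q = 1.4740e+04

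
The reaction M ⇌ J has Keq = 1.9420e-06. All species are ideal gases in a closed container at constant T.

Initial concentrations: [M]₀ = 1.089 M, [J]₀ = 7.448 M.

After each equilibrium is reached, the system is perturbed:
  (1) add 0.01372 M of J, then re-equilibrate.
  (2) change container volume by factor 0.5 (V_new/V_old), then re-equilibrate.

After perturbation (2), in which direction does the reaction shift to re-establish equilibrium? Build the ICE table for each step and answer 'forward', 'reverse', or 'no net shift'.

Direction: no net shift

Q₀ = 6.839 vs Keq = 1.9420e-06 ⇒ Q>K, reverse
Step 1:
                   M          J
  I            1.089      7.448
  C            7.448     -7.448
  E            8.537 1.6579e-05
  solve Keq expr → x = -7.448; check Q = 1.9420e-06
Then add 0.01372 M of J.
Step 2:
                   M          J
  I            8.537    0.01374
  C          0.01372   -0.01372
  E            8.551 1.6605e-05
  solve Keq expr → x = -0.01372; check Q = 1.9420e-06
Then change container volume by factor 0.5 (V_new/V_old).
Step 3:
                   M          J
  I             17.1 3.3211e-05
  C                0          0
  E             17.1 3.3211e-05
  solve Keq expr → x = 0; check Q = 1.9420e-06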